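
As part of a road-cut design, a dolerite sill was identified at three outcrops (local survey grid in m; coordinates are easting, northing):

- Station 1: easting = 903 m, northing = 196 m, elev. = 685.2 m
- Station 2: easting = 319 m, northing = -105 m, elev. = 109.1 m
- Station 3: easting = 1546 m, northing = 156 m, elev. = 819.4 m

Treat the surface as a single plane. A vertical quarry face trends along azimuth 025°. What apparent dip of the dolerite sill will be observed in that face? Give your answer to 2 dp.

Let the plane be z = a·easting + b·northing + c.
Station 2−Station 1: −584a − 301b = −576.1;  Station 3−Station 1: 643a − 40b = 134.2.
Solving gives a = 0.29247, b = 1.34650.
Unit vector along 025° is (sin 25°, cos 25°) = (0.4226, 0.9063).
Slope in that direction = a·(0.4226) + b·(0.9063) = 1.34395.
Apparent dip = arctan|1.34395| = 53.35° (true dip is 54.0°, so apparent ≤ true as expected).

53.35°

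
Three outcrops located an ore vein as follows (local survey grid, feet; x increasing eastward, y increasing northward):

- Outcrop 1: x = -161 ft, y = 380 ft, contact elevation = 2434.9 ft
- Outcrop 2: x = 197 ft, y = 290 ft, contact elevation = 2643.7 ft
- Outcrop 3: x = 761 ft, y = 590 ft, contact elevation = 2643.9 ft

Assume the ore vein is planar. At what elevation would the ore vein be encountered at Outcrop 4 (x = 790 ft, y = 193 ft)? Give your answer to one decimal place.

2950.8 ft

Two edge vectors: Outcrop 1→Outcrop 2 = (358, -90, 208.8), Outcrop 1→Outcrop 3 = (922, 210, 209).
Normal n = (Outcrop 1→Outcrop 2) × (Outcrop 1→Outcrop 3) = (-62658, 117691.6, 158160).
So ∂z/∂x = −n_x/n_z = 0.39617 and ∂z/∂y = −n_y/n_z = −0.74413.
Intercept c from Outcrop 1: 2434.9 + 63.78 + 282.77 = 2781.45.
At (790, 193): z = 313.0 − 143.6 + 2781.45 = 2950.8 ft.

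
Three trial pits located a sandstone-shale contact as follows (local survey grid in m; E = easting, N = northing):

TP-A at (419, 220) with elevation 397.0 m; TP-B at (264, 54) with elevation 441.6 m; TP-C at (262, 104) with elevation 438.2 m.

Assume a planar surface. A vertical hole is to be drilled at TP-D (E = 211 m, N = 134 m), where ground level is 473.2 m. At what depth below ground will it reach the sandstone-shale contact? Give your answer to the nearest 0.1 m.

Two edge vectors: TP-A→TP-B = (-155, -166, 44.6), TP-A→TP-C = (-157, -116, 41.2).
Normal n = (TP-A→TP-B) × (TP-A→TP-C) = (-1665.6, -616.2, -8082).
So ∂z/∂E = −n_x/n_z = −0.20609 and ∂z/∂N = −n_y/n_z = −0.07624.
Intercept c from TP-A: 397 + 86.35 + 16.77 = 500.12.
At (211, 134): z_contact = −43.48 − 10.22 + 500.12 = 446.42 m.
Depth below ground = 473.2 − 446.42 = 26.8 m.

26.8 m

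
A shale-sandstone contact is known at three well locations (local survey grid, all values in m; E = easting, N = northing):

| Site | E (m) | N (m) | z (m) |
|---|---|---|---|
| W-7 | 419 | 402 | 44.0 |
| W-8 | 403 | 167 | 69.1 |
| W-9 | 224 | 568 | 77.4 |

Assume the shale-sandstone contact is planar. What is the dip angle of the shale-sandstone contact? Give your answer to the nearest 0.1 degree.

Let the plane be z = a·E + b·N + c.
W-8−W-7: −16a − 235b = 25.1;  W-9−W-7: −195a + 166b = 33.4.
Solving gives a = −0.24784, b = −0.08993.
Gradient magnitude |∇z| = √(a² + b²) = √(0.06143 + 0.00809) = 0.26365.
True dip = arctan(0.26365) = 14.8°, dipping toward ENE (azimuth ≈ 070°).

14.8°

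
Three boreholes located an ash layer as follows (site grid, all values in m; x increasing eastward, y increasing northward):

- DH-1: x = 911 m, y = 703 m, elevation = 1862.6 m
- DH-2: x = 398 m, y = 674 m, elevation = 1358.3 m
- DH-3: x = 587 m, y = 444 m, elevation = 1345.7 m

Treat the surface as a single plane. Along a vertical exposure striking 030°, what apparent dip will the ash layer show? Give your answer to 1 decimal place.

Let the plane be z = a·x + b·y + c.
DH-2−DH-1: −513a − 29b = −504.3;  DH-3−DH-1: −324a − 259b = −516.9.
Solving gives a = 0.93644, b = 0.82429.
Unit vector along 030° is (sin 30°, cos 30°) = (0.5000, 0.8660).
Slope in that direction = a·(0.5000) + b·(0.8660) = 1.18208.
Apparent dip = arctan|1.18208| = 49.8° (true dip is 51.3°, so apparent ≤ true as expected).

49.8°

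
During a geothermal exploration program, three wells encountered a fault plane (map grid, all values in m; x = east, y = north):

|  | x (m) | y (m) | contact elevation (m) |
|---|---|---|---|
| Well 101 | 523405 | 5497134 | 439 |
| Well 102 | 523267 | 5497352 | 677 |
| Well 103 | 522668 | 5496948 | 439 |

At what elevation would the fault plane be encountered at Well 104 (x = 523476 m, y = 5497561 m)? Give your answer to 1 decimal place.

Two edge vectors: Well 101→Well 102 = (-138, 218, 238), Well 101→Well 103 = (-737, -186, 0).
Normal n = (Well 101→Well 102) × (Well 101→Well 103) = (44268, -175406, 186334).
So ∂z/∂x = −n_x/n_z = −0.237573390 and ∂z/∂y = −n_y/n_z = 0.941352625.
Intercept c from Well 101: 439 + 124347.10 − 5174741.52 = −5049955.42.
At (523476, 5497561): z = −124364.0 + 5175143.5 − 5049955.42 = 824.1 m.

824.1 m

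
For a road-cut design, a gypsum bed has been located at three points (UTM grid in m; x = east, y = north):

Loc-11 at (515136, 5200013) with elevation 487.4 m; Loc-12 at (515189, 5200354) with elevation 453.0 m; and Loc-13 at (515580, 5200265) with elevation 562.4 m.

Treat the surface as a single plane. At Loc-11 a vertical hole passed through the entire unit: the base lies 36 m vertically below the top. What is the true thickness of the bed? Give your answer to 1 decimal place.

Two edge vectors: Loc-11→Loc-12 = (53, 341, -34.4), Loc-11→Loc-13 = (444, 252, 75).
Normal n = (Loc-11→Loc-12) × (Loc-11→Loc-13) = (34243.8, -19248.6, -138048).
So ∂z/∂x = −n_x/n_z = 0.24806 and ∂z/∂y = −n_y/n_z = −0.13943.
|∇z| = √(a²+b²) = 0.28456, so dip δ = arctan(0.28456) = 15.88°.
True thickness = vertical thickness × cos δ = 36 × cos 15.88° = 34.6 m.

34.6 m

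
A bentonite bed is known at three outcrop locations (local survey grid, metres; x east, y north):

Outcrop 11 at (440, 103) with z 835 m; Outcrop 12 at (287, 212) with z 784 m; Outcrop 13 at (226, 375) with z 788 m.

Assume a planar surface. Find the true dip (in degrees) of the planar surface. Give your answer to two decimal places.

27.47°

Let the plane be z = a·x + b·y + c.
Outcrop 12−Outcrop 11: −153a + 109b = −51;  Outcrop 13−Outcrop 11: −214a + 272b = −47.
Solving gives a = 0.47835, b = 0.20355.
Gradient magnitude |∇z| = √(a² + b²) = √(0.22882 + 0.04143) = 0.51986.
True dip = arctan(0.51986) = 27.47°, dipping toward WSW (azimuth ≈ 247°).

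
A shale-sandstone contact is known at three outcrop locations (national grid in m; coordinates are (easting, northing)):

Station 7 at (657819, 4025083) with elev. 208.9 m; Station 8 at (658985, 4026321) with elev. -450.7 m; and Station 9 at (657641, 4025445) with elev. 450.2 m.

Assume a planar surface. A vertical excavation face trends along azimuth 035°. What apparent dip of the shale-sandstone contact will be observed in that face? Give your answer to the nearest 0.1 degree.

Two edge vectors: Station 7→Station 8 = (1166, 1238, -659.6), Station 7→Station 9 = (-178, 362, 241.3).
Normal n = (Station 7→Station 8) × (Station 7→Station 9) = (537504.6, -163947, 642456).
So ∂z/∂E = −n_x/n_z = −0.83664 and ∂z/∂N = −n_y/n_z = 0.25519.
Unit vector along 035° is (sin 35°, cos 35°) = (0.5736, 0.8192).
Slope in that direction = a·(0.5736) + b·(0.8192) = −0.27084.
Apparent dip = arctan|0.27084| = 15.2° (true dip is 41.2°, so apparent ≤ true as expected).

15.2°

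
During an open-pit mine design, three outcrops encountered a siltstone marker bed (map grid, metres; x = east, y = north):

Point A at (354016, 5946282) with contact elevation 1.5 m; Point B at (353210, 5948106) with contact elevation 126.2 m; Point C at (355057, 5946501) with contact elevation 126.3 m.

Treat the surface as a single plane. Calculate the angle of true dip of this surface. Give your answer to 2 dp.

8.37°

Let the plane be z = a·x + b·y + c.
Point B−Point A: −806a + 1824b = 124.7;  Point C−Point A: 1041a + 219b = 124.8.
Solving gives a = 0.09653, b = 0.11102.
Gradient magnitude |∇z| = √(a² + b²) = √(0.00932 + 0.01233) = 0.14712.
True dip = arctan(0.14712) = 8.37°, dipping toward SW (azimuth ≈ 221°).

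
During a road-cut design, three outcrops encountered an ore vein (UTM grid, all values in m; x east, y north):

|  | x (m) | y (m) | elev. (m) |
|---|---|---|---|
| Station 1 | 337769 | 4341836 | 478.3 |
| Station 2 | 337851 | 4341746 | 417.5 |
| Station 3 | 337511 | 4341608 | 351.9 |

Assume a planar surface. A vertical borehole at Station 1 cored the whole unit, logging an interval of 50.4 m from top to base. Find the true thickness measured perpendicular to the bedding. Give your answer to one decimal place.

Two edge vectors: Station 1→Station 2 = (82, -90, -60.8), Station 1→Station 3 = (-258, -228, -126.4).
Normal n = (Station 1→Station 2) × (Station 1→Station 3) = (-2486.4, 26051.2, -41916).
So ∂z/∂x = −n_x/n_z = −0.05932 and ∂z/∂y = −n_y/n_z = 0.62151.
|∇z| = √(a²+b²) = 0.62433, so dip δ = arctan(0.62433) = 31.98°.
True thickness = vertical thickness × cos δ = 50.4 × cos 31.98° = 42.8 m.

42.8 m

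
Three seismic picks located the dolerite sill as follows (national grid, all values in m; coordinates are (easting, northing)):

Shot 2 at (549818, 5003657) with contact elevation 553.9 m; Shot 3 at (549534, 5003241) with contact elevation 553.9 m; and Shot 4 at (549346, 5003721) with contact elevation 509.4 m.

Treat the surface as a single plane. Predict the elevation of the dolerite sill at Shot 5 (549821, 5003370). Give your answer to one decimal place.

Two edge vectors: Shot 2→Shot 3 = (-284, -416, 0), Shot 2→Shot 4 = (-472, 64, -44.5).
Normal n = (Shot 2→Shot 3) × (Shot 2→Shot 4) = (18512, -12638, -214528).
So ∂z/∂E = −n_x/n_z = 0.086291766 and ∂z/∂N = −n_y/n_z = −0.058910725.
Intercept c from Shot 2: 553.9 − 47444.77 + 294769.06 = 247878.19.
At (549821, 5003370): z = 47445.0 − 294752.2 + 247878.19 = 571.1 m.

571.1 m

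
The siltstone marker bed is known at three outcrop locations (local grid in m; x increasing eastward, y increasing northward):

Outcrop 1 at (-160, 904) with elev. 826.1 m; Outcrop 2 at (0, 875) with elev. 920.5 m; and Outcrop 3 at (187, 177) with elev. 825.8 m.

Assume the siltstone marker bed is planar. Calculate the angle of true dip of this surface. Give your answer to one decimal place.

35.6°

Two edge vectors: Outcrop 1→Outcrop 2 = (160, -29, 94.4), Outcrop 1→Outcrop 3 = (347, -727, -0.3).
Normal n = (Outcrop 1→Outcrop 2) × (Outcrop 1→Outcrop 3) = (68637.5, 32804.8, -106257).
So ∂z/∂x = −n_x/n_z = 0.64596 and ∂z/∂y = −n_y/n_z = 0.30873.
Gradient magnitude |∇z| = √(a² + b²) = √(0.41726 + 0.09531) = 0.71594.
True dip = arctan(0.71594) = 35.6°, dipping toward WSW (azimuth ≈ 244°).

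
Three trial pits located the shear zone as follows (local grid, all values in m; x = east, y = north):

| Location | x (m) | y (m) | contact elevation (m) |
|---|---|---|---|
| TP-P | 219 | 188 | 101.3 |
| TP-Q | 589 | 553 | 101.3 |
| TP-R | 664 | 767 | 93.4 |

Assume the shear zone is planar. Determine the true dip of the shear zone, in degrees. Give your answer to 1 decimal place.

Two edge vectors: TP-P→TP-Q = (370, 365, 0), TP-P→TP-R = (445, 579, -7.9).
Normal n = (TP-P→TP-Q) × (TP-P→TP-R) = (-2883.5, 2923, 51805).
So ∂z/∂x = −n_x/n_z = 0.05566 and ∂z/∂y = −n_y/n_z = −0.05642.
Gradient magnitude |∇z| = √(a² + b²) = √(0.00310 + 0.00318) = 0.07926.
True dip = arctan(0.07926) = 4.5°, dipping toward NW (azimuth ≈ 315°).

4.5°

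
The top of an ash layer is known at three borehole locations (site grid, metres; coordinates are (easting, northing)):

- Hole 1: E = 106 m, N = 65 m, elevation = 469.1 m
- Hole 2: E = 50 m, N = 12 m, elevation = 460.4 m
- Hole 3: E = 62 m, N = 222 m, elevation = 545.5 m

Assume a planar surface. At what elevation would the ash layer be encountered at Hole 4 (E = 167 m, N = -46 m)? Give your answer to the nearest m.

408 m

Let the plane be z = a·E + b·N + c.
Hole 2−Hole 1: −56a − 53b = −8.7;  Hole 3−Hole 1: −44a + 157b = 76.4.
Solving gives a = −0.24122, b = 0.41902.
Then c = 469.1 − a·106 − b·65 = 467.43.
At (167, -46): z = −40.3 − 19.3 + 467.43 = 407.9 m.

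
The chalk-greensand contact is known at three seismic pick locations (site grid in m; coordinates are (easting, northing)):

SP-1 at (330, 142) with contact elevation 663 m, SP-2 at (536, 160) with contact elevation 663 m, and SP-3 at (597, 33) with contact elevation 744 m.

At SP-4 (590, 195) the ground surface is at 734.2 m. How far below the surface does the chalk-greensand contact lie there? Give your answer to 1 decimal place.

89.7 m

Two edge vectors: SP-1→SP-2 = (206, 18, 0), SP-1→SP-3 = (267, -109, 81).
Normal n = (SP-1→SP-2) × (SP-1→SP-3) = (1458, -16686, -27260).
So ∂z/∂E = −n_x/n_z = 0.05348 and ∂z/∂N = −n_y/n_z = −0.61211.
Intercept c from SP-1: 663 − 17.65 + 86.92 = 732.27.
At (590, 195): z_contact = 31.56 − 119.36 + 732.27 = 644.46 m.
Depth below ground = 734.2 − 644.46 = 89.7 m.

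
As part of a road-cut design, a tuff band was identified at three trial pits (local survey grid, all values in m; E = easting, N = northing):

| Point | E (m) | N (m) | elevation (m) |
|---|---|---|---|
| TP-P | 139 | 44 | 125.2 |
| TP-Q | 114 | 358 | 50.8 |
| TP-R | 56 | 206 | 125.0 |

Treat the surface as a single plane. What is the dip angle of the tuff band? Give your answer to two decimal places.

Two edge vectors: TP-P→TP-Q = (-25, 314, -74.4), TP-P→TP-R = (-83, 162, -0.2).
Normal n = (TP-P→TP-Q) × (TP-P→TP-R) = (11990, 6170.2, 22012).
So ∂z/∂E = −n_x/n_z = −0.54470 and ∂z/∂N = −n_y/n_z = −0.28031.
Gradient magnitude |∇z| = √(a² + b²) = √(0.29670 + 0.07857) = 0.61260.
True dip = arctan(0.61260) = 31.49°, dipping toward ENE (azimuth ≈ 063°).

31.49°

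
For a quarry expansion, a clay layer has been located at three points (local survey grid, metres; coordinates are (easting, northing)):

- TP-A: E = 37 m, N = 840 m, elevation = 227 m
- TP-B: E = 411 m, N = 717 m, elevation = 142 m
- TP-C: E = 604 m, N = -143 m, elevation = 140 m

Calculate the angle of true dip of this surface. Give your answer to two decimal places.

Let the plane be z = a·E + b·N + c.
TP-B−TP-A: 374a − 123b = −85;  TP-C−TP-A: 567a − 983b = −87.
Solving gives a = −0.24456, b = −0.05256.
Gradient magnitude |∇z| = √(a² + b²) = √(0.05981 + 0.00276) = 0.25014.
True dip = arctan(0.25014) = 14.04°, dipping toward ENE (azimuth ≈ 078°).

14.04°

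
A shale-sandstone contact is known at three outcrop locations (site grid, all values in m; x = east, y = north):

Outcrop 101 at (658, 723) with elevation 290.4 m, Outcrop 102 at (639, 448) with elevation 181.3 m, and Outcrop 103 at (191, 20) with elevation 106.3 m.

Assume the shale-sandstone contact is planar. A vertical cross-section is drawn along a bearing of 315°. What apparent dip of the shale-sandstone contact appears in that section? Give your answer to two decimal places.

Let the plane be z = a·x + b·y + c.
Outcrop 102−Outcrop 101: −19a − 275b = −109.1;  Outcrop 103−Outcrop 101: −467a − 703b = −184.1.
Solving gives a = −0.22656, b = 0.41238.
Unit vector along 315° is (sin 315°, cos 315°) = (-0.7071, 0.7071).
Slope in that direction = a·(-0.7071) + b·(0.7071) = 0.45180.
Apparent dip = arctan|0.45180| = 24.31° (true dip is 25.2°, so apparent ≤ true as expected).

24.31°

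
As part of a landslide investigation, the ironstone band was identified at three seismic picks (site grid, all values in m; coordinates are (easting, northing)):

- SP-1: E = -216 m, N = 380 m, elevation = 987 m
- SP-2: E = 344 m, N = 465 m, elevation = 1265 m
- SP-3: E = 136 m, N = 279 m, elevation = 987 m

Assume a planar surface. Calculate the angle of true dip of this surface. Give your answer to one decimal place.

49.7°

Let the plane be z = a·E + b·N + c.
SP-2−SP-1: 560a + 85b = 278;  SP-3−SP-1: 352a − 101b = 0.
Solving gives a = 0.32468, b = 1.13154.
Gradient magnitude |∇z| = √(a² + b²) = √(0.10541 + 1.28039) = 1.17720.
True dip = arctan(1.17720) = 49.7°, dipping toward SSW (azimuth ≈ 196°).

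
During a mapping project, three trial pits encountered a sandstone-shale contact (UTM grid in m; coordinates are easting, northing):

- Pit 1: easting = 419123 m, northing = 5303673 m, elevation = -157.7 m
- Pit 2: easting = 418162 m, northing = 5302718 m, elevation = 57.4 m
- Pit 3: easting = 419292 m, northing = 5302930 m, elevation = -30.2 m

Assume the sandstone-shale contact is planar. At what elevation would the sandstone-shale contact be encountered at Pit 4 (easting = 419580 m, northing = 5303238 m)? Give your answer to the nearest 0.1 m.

-98.6 m

Let the plane be z = a·easting + b·northing + c.
Pit 2−Pit 1: −961a − 955b = 215.1;  Pit 3−Pit 1: 169a − 743b = 127.5.
Solving gives a = −0.043472718, b = −0.181489757.
Then c = -157.7 − a·419123 − b·5303673 = 980625.04.
At (419580, 5303238): z = −18240.3 − 962483.4 + 980625.04 = -98.6 m.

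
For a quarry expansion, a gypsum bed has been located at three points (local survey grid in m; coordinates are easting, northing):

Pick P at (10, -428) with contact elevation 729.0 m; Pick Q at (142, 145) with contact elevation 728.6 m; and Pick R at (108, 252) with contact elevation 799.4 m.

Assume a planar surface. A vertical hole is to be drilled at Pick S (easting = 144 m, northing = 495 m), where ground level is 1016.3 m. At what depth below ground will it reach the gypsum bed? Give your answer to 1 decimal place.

Two edge vectors: Pick P→Pick Q = (132, 573, -0.4), Pick P→Pick R = (98, 680, 70.4).
Normal n = (Pick P→Pick Q) × (Pick P→Pick R) = (40611.2, -9332, 33606).
So ∂z/∂easting = −n_x/n_z = −1.20845 and ∂z/∂northing = −n_y/n_z = 0.27769.
Intercept c from Pick P: 729 + 12.08 + 118.85 = 859.94.
At (144, 495): z_contact = −174.02 + 137.46 + 859.94 = 823.37 m.
Depth below ground = 1016.3 − 823.37 = 192.9 m.

192.9 m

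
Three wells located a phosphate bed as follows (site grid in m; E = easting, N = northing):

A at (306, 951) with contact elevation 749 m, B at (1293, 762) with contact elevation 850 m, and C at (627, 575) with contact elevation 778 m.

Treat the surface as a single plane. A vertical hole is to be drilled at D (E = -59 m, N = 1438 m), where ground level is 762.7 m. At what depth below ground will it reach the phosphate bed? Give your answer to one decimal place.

45.9 m

Let the plane be z = a·E + b·N + c.
B−A: 987a − 189b = 101;  C−A: 321a − 376b = 29.
Solving gives a = 0.104673, b = 0.012234.
Then c = 749 − a·306 − b·951 = 705.34.
At (-59, 1438): z_contact = −6.18 + 17.59 + 705.34 = 716.75 m.
Depth below ground = 762.7 − 716.75 = 45.9 m.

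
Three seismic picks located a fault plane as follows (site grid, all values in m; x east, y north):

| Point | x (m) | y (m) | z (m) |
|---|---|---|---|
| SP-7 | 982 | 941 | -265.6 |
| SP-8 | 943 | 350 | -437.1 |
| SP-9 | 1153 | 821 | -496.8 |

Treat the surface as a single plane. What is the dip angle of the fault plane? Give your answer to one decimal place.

Let the plane be z = a·x + b·y + c.
SP-8−SP-7: −39a − 591b = −171.5;  SP-9−SP-7: 171a − 120b = −231.2.
Solving gives a = −1.09758, b = 0.36262.
Gradient magnitude |∇z| = √(a² + b²) = √(1.20468 + 0.13149) = 1.15593.
True dip = arctan(1.15593) = 49.1°, dipping toward ESE (azimuth ≈ 108°).

49.1°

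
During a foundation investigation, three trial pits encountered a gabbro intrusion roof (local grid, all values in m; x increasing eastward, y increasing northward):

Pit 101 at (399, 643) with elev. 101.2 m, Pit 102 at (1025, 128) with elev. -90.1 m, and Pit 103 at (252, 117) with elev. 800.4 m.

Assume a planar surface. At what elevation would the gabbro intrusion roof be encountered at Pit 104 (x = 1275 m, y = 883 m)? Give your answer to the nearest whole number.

-1138 m

Two edge vectors: Pit 101→Pit 102 = (626, -515, -191.3), Pit 101→Pit 103 = (-147, -526, 699.2).
Normal n = (Pit 101→Pit 102) × (Pit 101→Pit 103) = (-460711.8, -409578.1, -404981).
So ∂z/∂x = −n_x/n_z = −1.13761 and ∂z/∂y = −n_y/n_z = −1.01135.
Intercept c from Pit 101: 101.2 + 453.91 + 650.30 = 1205.41.
At (1275, 883): z = −1450.5 − 893.0 + 1205.41 = -1138.1 m.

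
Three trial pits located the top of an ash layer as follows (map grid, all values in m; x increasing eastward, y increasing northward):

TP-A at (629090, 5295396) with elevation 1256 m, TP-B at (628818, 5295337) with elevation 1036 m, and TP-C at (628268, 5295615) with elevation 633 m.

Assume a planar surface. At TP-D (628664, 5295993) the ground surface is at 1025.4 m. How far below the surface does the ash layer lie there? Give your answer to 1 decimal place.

41.3 m

Let the plane be z = a·x + b·y + c.
TP-B−TP-A: −272a − 59b = −220;  TP-C−TP-A: −822a + 219b = −623.
Solving gives a = 0.785973387, b = 0.105343031.
Then c = 1256 − a·629090 − b·5295396 = −1051025.06.
At (628664, 5295993): z_contact = 494113.17 + 557895.96 − 1051025.06 = 984.07 m.
Depth below ground = 1025.4 − 984.07 = 41.3 m.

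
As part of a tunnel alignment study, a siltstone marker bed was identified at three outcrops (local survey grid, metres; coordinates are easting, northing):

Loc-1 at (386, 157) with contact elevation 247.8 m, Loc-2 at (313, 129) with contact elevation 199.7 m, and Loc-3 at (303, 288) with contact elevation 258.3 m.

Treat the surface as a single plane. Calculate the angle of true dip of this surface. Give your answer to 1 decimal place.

32.8°

Two edge vectors: Loc-1→Loc-2 = (-73, -28, -48.1), Loc-1→Loc-3 = (-83, 131, 10.5).
Normal n = (Loc-1→Loc-2) × (Loc-1→Loc-3) = (6007.1, 4758.8, -11887).
So ∂z/∂easting = −n_x/n_z = 0.50535 and ∂z/∂northing = −n_y/n_z = 0.40034.
Gradient magnitude |∇z| = √(a² + b²) = √(0.25538 + 0.16027) = 0.64471.
True dip = arctan(0.64471) = 32.8°, dipping toward SW (azimuth ≈ 232°).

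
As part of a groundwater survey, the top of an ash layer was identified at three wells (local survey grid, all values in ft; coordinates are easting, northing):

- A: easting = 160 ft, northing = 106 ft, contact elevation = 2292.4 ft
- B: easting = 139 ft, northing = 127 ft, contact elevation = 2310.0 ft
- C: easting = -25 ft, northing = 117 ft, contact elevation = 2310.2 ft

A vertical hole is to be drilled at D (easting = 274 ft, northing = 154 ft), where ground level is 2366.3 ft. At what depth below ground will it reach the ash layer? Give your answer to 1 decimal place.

41.7 ft

Two edge vectors: A→B = (-21, 21, 17.6), A→C = (-185, 11, 17.8).
Normal n = (A→B) × (A→C) = (180.2, -2882.2, 3654).
So ∂z/∂easting = −n_x/n_z = −0.04932 and ∂z/∂northing = −n_y/n_z = 0.78878.
Intercept c from A: 2292.4 + 7.89 − 83.61 = 2216.68.
At (274, 154): z_contact = −13.51 + 121.47 + 2216.68 = 2324.64 ft.
Depth below ground = 2366.3 − 2324.64 = 41.7 ft.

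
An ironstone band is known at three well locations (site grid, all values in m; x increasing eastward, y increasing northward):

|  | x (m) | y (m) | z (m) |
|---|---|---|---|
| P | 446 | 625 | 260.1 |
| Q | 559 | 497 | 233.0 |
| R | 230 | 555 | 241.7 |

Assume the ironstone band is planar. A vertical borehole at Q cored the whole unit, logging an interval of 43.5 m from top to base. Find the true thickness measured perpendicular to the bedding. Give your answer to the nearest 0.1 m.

Two edge vectors: P→Q = (113, -128, -27.1), P→R = (-216, -70, -18.4).
Normal n = (P→Q) × (P→R) = (458.2, 7932.8, -35558).
So ∂z/∂x = −n_x/n_z = 0.01289 and ∂z/∂y = −n_y/n_z = 0.22309.
|∇z| = √(a²+b²) = 0.22347, so dip δ = arctan(0.22347) = 12.60°.
True thickness = vertical thickness × cos δ = 43.5 × cos 12.60° = 42.5 m.

42.5 m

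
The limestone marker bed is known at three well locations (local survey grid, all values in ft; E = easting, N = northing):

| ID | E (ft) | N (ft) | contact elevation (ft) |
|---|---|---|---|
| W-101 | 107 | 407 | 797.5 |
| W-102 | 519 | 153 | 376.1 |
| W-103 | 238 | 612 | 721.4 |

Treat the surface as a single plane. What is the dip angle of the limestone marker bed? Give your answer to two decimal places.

Let the plane be z = a·E + b·N + c.
W-102−W-101: 412a − 254b = −421.4;  W-103−W-101: 131a + 205b = −76.1.
Solving gives a = −0.89793, b = 0.20258.
Gradient magnitude |∇z| = √(a² + b²) = √(0.80627 + 0.04104) = 0.92049.
True dip = arctan(0.92049) = 42.63°, dipping toward ESE (azimuth ≈ 103°).

42.63°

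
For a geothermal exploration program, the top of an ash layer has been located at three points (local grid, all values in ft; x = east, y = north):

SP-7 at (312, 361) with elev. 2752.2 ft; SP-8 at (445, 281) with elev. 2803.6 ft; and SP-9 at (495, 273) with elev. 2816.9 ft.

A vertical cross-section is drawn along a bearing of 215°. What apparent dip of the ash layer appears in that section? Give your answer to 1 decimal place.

5.5°

Two edge vectors: SP-7→SP-8 = (133, -80, 51.4), SP-7→SP-9 = (183, -88, 64.7).
Normal n = (SP-7→SP-8) × (SP-7→SP-9) = (-652.8, 801.1, 2936).
So ∂z/∂x = −n_x/n_z = 0.22234 and ∂z/∂y = −n_y/n_z = −0.27285.
Unit vector along 215° is (sin 215°, cos 215°) = (-0.5736, -0.8192).
Slope in that direction = a·(-0.5736) + b·(-0.8192) = 0.09598.
Apparent dip = arctan|0.09598| = 5.5° (true dip is 19.4°, so apparent ≤ true as expected).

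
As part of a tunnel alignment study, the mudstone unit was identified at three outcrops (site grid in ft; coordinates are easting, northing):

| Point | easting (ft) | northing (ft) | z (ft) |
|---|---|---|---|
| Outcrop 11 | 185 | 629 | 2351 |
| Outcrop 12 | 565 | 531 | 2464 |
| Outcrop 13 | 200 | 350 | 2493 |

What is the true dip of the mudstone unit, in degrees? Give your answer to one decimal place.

Let the plane be z = a·easting + b·northing + c.
Outcrop 12−Outcrop 11: 380a − 98b = 113;  Outcrop 13−Outcrop 11: 15a − 279b = 142.
Solving gives a = 0.16845, b = −0.49990.
Gradient magnitude |∇z| = √(a² + b²) = √(0.02837 + 0.24990) = 0.52752.
True dip = arctan(0.52752) = 27.8°, dipping toward NNW (azimuth ≈ 341°).

27.8°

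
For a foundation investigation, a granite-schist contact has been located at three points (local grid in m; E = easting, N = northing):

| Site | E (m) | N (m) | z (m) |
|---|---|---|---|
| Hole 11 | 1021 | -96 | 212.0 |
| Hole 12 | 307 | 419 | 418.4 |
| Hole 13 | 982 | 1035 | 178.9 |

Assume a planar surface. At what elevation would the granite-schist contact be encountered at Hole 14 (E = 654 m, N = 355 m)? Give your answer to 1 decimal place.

Two edge vectors: Hole 11→Hole 12 = (-714, 515, 206.4), Hole 11→Hole 13 = (-39, 1131, -33.1).
Normal n = (Hole 11→Hole 12) × (Hole 11→Hole 13) = (-250484.9, -31683, -787449).
So ∂z/∂E = −n_x/n_z = −0.318097 and ∂z/∂N = −n_y/n_z = −0.040235.
Intercept c from Hole 11: 212 + 324.78 − 3.86 = 532.91.
At (654, 355): z = −208.0 − 14.3 + 532.91 = 310.6 m.

310.6 m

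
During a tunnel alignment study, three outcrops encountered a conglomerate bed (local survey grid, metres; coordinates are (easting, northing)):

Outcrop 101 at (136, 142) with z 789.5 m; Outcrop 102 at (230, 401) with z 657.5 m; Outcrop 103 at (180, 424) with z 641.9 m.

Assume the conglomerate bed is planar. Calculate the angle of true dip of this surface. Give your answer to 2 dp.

Two edge vectors: Outcrop 101→Outcrop 102 = (94, 259, -132), Outcrop 101→Outcrop 103 = (44, 282, -147.6).
Normal n = (Outcrop 101→Outcrop 102) × (Outcrop 101→Outcrop 103) = (-1004.4, 8066.4, 15112).
So ∂z/∂E = −n_x/n_z = 0.06646 and ∂z/∂N = −n_y/n_z = −0.53377.
Gradient magnitude |∇z| = √(a² + b²) = √(0.00442 + 0.28492) = 0.53790.
True dip = arctan(0.53790) = 28.28°, dipping toward N (azimuth ≈ 353°).

28.28°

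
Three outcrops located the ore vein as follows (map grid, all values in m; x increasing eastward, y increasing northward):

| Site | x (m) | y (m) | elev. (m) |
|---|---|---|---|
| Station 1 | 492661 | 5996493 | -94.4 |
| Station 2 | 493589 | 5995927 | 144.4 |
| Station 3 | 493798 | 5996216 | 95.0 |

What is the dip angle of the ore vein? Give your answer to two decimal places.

Let the plane be z = a·x + b·y + c.
Station 2−Station 1: 928a − 566b = 238.8;  Station 3−Station 1: 1137a − 277b = 189.4.
Solving gives a = 0.10622, b = −0.24775.
Gradient magnitude |∇z| = √(a² + b²) = √(0.01128 + 0.06138) = 0.26956.
True dip = arctan(0.26956) = 15.09°, dipping toward NNW (azimuth ≈ 337°).

15.09°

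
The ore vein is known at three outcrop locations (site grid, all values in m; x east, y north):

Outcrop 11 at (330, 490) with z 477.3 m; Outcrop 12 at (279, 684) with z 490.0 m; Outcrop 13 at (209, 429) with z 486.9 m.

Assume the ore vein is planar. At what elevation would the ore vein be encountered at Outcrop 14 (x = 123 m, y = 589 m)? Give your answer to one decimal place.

501.7 m

Let the plane be z = a·x + b·y + c.
Outcrop 12−Outcrop 11: −51a + 194b = 12.7;  Outcrop 13−Outcrop 11: −121a − 61b = 9.6.
Solving gives a = −0.09920, b = 0.03939.
Then c = 477.3 − a·330 − b·490 = 490.73.
At (123, 589): z = −12.2 + 23.2 + 490.73 = 501.7 m.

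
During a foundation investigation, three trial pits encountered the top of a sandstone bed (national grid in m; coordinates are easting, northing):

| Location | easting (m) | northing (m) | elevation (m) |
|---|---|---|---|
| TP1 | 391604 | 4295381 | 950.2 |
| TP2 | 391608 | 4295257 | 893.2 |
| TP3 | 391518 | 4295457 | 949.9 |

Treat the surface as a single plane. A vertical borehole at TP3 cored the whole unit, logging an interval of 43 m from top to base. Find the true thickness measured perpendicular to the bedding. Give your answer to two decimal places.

36.32 m

Two edge vectors: TP1→TP2 = (4, -124, -57), TP1→TP3 = (-86, 76, -0.3).
Normal n = (TP1→TP2) × (TP1→TP3) = (4369.2, 4903.2, -10360).
So ∂z/∂easting = −n_x/n_z = 0.42174 and ∂z/∂northing = −n_y/n_z = 0.47328.
|∇z| = √(a²+b²) = 0.63392, so dip δ = arctan(0.63392) = 32.37°.
True thickness = vertical thickness × cos δ = 43 × cos 32.37° = 36.32 m.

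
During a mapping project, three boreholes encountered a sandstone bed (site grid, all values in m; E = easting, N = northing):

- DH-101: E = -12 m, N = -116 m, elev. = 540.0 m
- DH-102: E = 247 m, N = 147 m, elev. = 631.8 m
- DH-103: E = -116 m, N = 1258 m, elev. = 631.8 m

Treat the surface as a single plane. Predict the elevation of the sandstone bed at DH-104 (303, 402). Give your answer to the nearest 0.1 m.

668.9 m

Let the plane be z = a·E + b·N + c.
DH-102−DH-101: 259a + 263b = 91.8;  DH-103−DH-101: −104a + 1374b = 91.8.
Solving gives a = 0.266140, b = 0.086957.
Then c = 540 − a·-12 − b·-116 = 553.28.
At (303, 402): z = 80.6 + 35.0 + 553.28 = 668.9 m.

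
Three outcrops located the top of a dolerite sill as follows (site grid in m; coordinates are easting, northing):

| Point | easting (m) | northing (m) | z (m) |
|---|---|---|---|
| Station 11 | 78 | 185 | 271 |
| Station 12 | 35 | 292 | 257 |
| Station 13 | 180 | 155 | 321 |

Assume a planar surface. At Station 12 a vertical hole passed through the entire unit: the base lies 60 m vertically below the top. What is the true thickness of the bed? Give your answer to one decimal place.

53.3 m

Let the plane be z = a·easting + b·northing + c.
Station 12−Station 11: −43a + 107b = −14;  Station 13−Station 11: 102a − 30b = 50.
Solving gives a = 0.51226, b = 0.07502.
|∇z| = √(a²+b²) = 0.51773, so dip δ = arctan(0.51773) = 27.37°.
True thickness = vertical thickness × cos δ = 60 × cos 27.37° = 53.3 m.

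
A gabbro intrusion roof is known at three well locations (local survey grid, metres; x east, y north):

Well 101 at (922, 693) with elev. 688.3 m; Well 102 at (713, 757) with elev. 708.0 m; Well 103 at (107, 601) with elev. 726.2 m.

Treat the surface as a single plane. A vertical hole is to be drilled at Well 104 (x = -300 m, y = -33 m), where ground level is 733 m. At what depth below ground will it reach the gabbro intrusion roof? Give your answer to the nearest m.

Two edge vectors: Well 101→Well 102 = (-209, 64, 19.7), Well 101→Well 103 = (-815, -92, 37.9).
Normal n = (Well 101→Well 102) × (Well 101→Well 103) = (4238, -8134.4, 71388).
So ∂z/∂x = −n_x/n_z = −0.05937 and ∂z/∂y = −n_y/n_z = 0.11395.
Intercept c from Well 101: 688.3 + 54.74 − 78.96 = 664.07.
At (-300, -33): z_contact = 17.8 − 3.8 + 664.07 = 678.1 m.
Depth below ground = 733 − 678.1 = 55 m.

55 m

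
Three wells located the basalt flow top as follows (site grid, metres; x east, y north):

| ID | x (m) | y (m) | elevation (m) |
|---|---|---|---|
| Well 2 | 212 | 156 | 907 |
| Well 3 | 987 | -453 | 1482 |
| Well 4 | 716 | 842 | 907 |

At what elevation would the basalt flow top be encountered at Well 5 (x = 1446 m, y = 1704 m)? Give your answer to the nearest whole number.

Two edge vectors: Well 2→Well 3 = (775, -609, 575), Well 2→Well 4 = (504, 686, 0).
Normal n = (Well 2→Well 3) × (Well 2→Well 4) = (-394450, 289800, 838586).
So ∂z/∂x = −n_x/n_z = 0.47038 and ∂z/∂y = −n_y/n_z = −0.34558.
Intercept c from Well 2: 907 − 99.72 + 53.91 = 861.19.
At (1446, 1704): z = 680.2 − 588.9 + 861.19 = 952.5 m.

952 m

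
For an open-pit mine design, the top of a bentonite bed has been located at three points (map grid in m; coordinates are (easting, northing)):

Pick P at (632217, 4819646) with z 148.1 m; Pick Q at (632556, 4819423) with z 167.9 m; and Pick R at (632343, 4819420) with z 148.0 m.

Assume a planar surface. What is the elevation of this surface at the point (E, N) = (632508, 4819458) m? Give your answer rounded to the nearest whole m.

165 m

Two edge vectors: Pick P→Pick Q = (339, -223, 19.8), Pick P→Pick R = (126, -226, -0.1).
Normal n = (Pick P→Pick Q) × (Pick P→Pick R) = (4497.1, 2528.7, -48516).
So ∂z/∂E = −n_x/n_z = 0.09269313 and ∂z/∂N = −n_y/n_z = 0.05212095.
Intercept c from Pick P: 148.1 − 58602.17 − 251204.53 = −309658.60.
At (632508, 4819458): z = 58629.1 + 251194.7 − 309658.60 = 165.3 m.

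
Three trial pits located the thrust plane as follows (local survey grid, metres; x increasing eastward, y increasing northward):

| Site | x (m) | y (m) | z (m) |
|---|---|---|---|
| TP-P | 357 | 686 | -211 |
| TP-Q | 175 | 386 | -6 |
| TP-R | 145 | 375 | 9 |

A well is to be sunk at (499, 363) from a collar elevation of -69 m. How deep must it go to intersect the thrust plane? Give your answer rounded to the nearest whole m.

30 m

Let the plane be z = a·x + b·y + c.
TP-Q−TP-P: −182a − 300b = 205;  TP-R−TP-P: −212a − 311b = 220.
Solving gives a = −0.32081, b = −0.48871.
Then c = -211 − a·357 − b·686 = 238.78.
At (499, 363): z_contact = −160.1 − 177.4 + 238.78 = -98.7 m.
Depth below ground = -69 − (-98.7) = 30 m.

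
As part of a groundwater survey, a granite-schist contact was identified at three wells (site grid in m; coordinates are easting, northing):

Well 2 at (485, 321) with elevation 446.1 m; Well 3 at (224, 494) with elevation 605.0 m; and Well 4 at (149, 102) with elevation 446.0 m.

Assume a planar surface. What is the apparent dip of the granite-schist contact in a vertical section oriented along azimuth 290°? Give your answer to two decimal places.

23.84°

Let the plane be z = a·easting + b·northing + c.
Well 3−Well 2: −261a + 173b = 158.9;  Well 4−Well 2: −336a − 219b = −0.1.
Solving gives a = −0.30170, b = 0.46333.
Unit vector along 290° is (sin 290°, cos 290°) = (-0.9397, 0.3420).
Slope in that direction = a·(-0.9397) + b·(0.3420) = 0.44197.
Apparent dip = arctan|0.44197| = 23.84° (true dip is 28.9°, so apparent ≤ true as expected).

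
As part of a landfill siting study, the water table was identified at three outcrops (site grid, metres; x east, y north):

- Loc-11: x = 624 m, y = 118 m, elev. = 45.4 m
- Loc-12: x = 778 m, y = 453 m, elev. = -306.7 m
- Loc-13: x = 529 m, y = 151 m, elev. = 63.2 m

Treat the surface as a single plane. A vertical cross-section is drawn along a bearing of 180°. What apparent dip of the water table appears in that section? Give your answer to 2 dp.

39.76°

Two edge vectors: Loc-11→Loc-12 = (154, 335, -352.1), Loc-11→Loc-13 = (-95, 33, 17.8).
Normal n = (Loc-11→Loc-12) × (Loc-11→Loc-13) = (17582.3, 30708.3, 36907).
So ∂z/∂x = −n_x/n_z = −0.47639 and ∂z/∂y = −n_y/n_z = −0.83205.
Unit vector along 180° is (sin 180°, cos 180°) = (0.0000, -1.0000).
Slope in that direction = a·(0.0000) + b·(-1.0000) = 0.83205.
Apparent dip = arctan|0.83205| = 39.76° (true dip is 43.8°, so apparent ≤ true as expected).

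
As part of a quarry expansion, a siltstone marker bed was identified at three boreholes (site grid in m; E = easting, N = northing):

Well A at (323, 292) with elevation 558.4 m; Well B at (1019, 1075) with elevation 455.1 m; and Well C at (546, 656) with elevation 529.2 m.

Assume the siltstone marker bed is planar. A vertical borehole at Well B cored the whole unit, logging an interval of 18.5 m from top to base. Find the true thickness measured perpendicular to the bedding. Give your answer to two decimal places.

Two edge vectors: Well A→Well B = (696, 783, -103.3), Well A→Well C = (223, 364, -29.2).
Normal n = (Well A→Well B) × (Well A→Well C) = (14737.6, -2712.7, 78735).
So ∂z/∂E = −n_x/n_z = −0.18718 and ∂z/∂N = −n_y/n_z = 0.03445.
|∇z| = √(a²+b²) = 0.19032, so dip δ = arctan(0.19032) = 10.78°.
True thickness = vertical thickness × cos δ = 18.5 × cos 10.78° = 18.17 m.

18.17 m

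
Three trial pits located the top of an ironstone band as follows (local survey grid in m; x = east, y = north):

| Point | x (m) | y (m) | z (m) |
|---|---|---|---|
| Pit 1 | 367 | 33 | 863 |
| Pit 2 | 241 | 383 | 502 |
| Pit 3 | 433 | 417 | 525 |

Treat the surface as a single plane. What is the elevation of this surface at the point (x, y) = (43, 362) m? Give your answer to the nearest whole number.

Let the plane be z = a·x + b·y + c.
Pit 2−Pit 1: −126a + 350b = −361;  Pit 3−Pit 1: 66a + 384b = −338.
Solving gives a = 0.28432, b = −0.92908.
Then c = 863 − a·367 − b·33 = 789.32.
At (43, 362): z = 12.2 − 336.3 + 789.32 = 465.2 m.

465 m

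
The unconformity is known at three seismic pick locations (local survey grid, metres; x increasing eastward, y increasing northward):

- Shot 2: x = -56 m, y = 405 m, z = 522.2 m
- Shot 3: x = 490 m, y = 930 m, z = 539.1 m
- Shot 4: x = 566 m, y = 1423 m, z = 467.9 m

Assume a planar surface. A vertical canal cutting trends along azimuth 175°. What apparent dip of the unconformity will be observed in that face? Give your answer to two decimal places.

Two edge vectors: Shot 2→Shot 3 = (546, 525, 16.9), Shot 2→Shot 4 = (622, 1018, -54.3).
Normal n = (Shot 2→Shot 3) × (Shot 2→Shot 4) = (-45711.7, 40159.6, 229278).
So ∂z/∂x = −n_x/n_z = 0.19937 and ∂z/∂y = −n_y/n_z = −0.17516.
Unit vector along 175° is (sin 175°, cos 175°) = (0.0872, -0.9962).
Slope in that direction = a·(0.0872) + b·(-0.9962) = 0.19187.
Apparent dip = arctan|0.19187| = 10.86° (true dip is 14.9°, so apparent ≤ true as expected).

10.86°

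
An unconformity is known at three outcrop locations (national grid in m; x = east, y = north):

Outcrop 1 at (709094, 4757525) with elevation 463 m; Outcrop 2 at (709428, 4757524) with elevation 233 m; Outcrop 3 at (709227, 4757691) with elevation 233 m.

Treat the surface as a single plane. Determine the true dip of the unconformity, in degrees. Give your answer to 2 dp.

47.24°

Let the plane be z = a·x + b·y + c.
Outcrop 2−Outcrop 1: 334a − 1b = −230;  Outcrop 3−Outcrop 1: 133a + 166b = −230.
Solving gives a = −0.69111, b = −0.83182.
Gradient magnitude |∇z| = √(a² + b²) = √(0.47764 + 0.69192) = 1.08146.
True dip = arctan(1.08146) = 47.24°, dipping toward NE (azimuth ≈ 040°).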